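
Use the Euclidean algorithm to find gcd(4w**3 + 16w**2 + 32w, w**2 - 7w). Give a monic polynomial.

Apply the Euclidean algorithm:
  4w**3 + 16w**2 + 32w = (4w + 44)(w**2 - 7w) + (340w)
  w**2 - 7w = ((1/340)w - 7/340)(340w) + (0)
Last nonzero remainder: 340w. Dividing through by 340 gives the monic gcd w.

w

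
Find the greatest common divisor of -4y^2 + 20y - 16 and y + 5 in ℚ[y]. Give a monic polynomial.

1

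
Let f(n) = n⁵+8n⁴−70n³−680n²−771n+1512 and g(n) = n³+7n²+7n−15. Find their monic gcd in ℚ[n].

n²+2n−3

Repeated division with remainder:
  n⁵+8n⁴−70n³−680n²−771n+1512 = (n²+n−84)(n³+7n²+7n−15) + (−84n²−168n+252)
  n³+7n²+7n−15 = (−(1/84)n−5/84)(−84n²−168n+252) + (0)
Last nonzero remainder: −84n²−168n+252. Dividing through by −84 gives the monic gcd n²+2n−3.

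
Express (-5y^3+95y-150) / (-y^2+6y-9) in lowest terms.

By polynomial division,
  -5y^3+95y-150 = (5y+30)(-y^2+6y-9) + (-40y+120)
  -y^2+6y-9 = ((1/40)y-3/40)(-40y+120) + (0)
Last nonzero remainder: -40y+120. Dividing through by -40 gives the monic gcd y-3.
Cancel y-3 from numerator and denominator to get the reduced form.

(5y^2+15y-50)/(y-3)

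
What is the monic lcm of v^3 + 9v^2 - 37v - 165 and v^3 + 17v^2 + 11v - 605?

Euclidean algorithm in ℚ[v]:
  v^3 + 9v^2 - 37v - 165 = (v^3 + 17v^2 + 11v - 605) + (-8v^2 - 48v + 440)
  v^3 + 17v^2 + 11v - 605 = (-(1/8)v - 11/8)(-8v^2 - 48v + 440) + (0)
Last nonzero remainder: -8v^2 - 48v + 440. Dividing through by -8 gives the monic gcd v^2 + 6v - 55.
Then lcm(f, g) = f·g / gcd(f, g); expanding and making the result monic gives the answer.

v^4 + 20v^3 + 62v^2 - 572v - 1815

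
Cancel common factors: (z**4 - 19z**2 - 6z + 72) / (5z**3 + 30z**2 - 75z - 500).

Apply the Euclidean algorithm:
  z**4 - 19z**2 - 6z + 72 = ((1/5)z - 6/5)(5z**3 + 30z**2 - 75z - 500) + (32z**2 + 4z - 528)
  5z**3 + 30z**2 - 75z - 500 = ((5/32)z + 235/256)(32z**2 + 4z - 528) + ((245/64)z - 245/16)
  32z**2 + 4z - 528 = ((2048/245)z + 8448/245)((245/64)z - 245/16) + (0)
Last nonzero remainder: (245/64)z - 245/16. Dividing through by 245/64 gives the monic gcd z - 4.
Cancel z - 4 from numerator and denominator to get the reduced form.

(z**3 + 4z**2 - 3z - 18)/(5z**2 + 50z + 125)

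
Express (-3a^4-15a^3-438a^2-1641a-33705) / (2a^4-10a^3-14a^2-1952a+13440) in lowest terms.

(-3a^2+18a-321)/(2a^2-32a+128)

Apply the Euclidean algorithm:
  -3a^4-15a^3-438a^2-1641a-33705 = (-3/2)(2a^4-10a^3-14a^2-1952a+13440) + (-30a^3-459a^2-4569a-13545)
  2a^4-10a^3-14a^2-1952a+13440 = (-(1/15)a+203/150)(-30a^3-459a^2-4569a-13545) + ((15129/50)a^2+(166419/50)a+317709/10)
  -30a^3-459a^2-4569a-13545 = (-(500/5043)a-2150/5043)((15129/50)a^2+(166419/50)a+317709/10) + (0)
Last nonzero remainder: (15129/50)a^2+(166419/50)a+317709/10. Dividing through by 15129/50 gives the monic gcd a^2+11a+105.
Cancel a^2+11a+105 from numerator and denominator to get the reduced form.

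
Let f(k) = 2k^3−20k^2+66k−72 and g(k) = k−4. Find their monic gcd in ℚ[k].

Apply the Euclidean algorithm:
  2k^3−20k^2+66k−72 = (2k^2−12k+18)(k−4) + (0)
The last nonzero remainder k−4 is already monic.

k−4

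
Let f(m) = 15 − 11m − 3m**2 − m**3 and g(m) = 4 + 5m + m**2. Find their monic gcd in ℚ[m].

By polynomial division,
  −m**3 − 3m**2 − 11m + 15 = (−m + 2)(m**2 + 5m + 4) + (−17m + 7)
  m**2 + 5m + 4 = (−(1/17)m − 92/289)(−17m + 7) + (1800/289)
  −17m + 7 = (−(4913/1800)m + 2023/1800)(1800/289) + (0)
The last nonzero remainder is the constant 1800/289, so the polynomials are coprime and gcd = 1.

1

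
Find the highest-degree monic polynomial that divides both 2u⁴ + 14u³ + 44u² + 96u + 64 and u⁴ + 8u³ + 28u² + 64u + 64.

u³ + 6u² + 16u + 32

By polynomial division,
  2u⁴ + 14u³ + 44u² + 96u + 64 = (2)(u⁴ + 8u³ + 28u² + 64u + 64) + (-2u³ - 12u² - 32u - 64)
  u⁴ + 8u³ + 28u² + 64u + 64 = (-(1/2)u - 1)(-2u³ - 12u² - 32u - 64) + (0)
Last nonzero remainder: -2u³ - 12u² - 32u - 64. Dividing through by -2 gives the monic gcd u³ + 6u² + 16u + 32.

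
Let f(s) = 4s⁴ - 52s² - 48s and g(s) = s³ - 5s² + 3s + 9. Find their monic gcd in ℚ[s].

By polynomial division,
  4s⁴ - 52s² - 48s = (4s + 20)(s³ - 5s² + 3s + 9) + (36s² - 144s - 180)
  s³ - 5s² + 3s + 9 = ((1/36)s - 1/36)(36s² - 144s - 180) + (4s + 4)
  36s² - 144s - 180 = (9s - 45)(4s + 4) + (0)
Last nonzero remainder: 4s + 4. Dividing through by 4 gives the monic gcd s + 1.

s + 1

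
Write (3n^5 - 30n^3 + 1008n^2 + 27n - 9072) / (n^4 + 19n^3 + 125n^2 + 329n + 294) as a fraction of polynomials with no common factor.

(3n^3 - 30n^2 + 207n - 432)/(n^2 + 9n + 14)

Euclidean algorithm in ℚ[n]:
  3n^5 - 30n^3 + 1008n^2 + 27n - 9072 = (3n - 57)(n^4 + 19n^3 + 125n^2 + 329n + 294) + (678n^3 + 7146n^2 + 17898n + 7686)
  n^4 + 19n^3 + 125n^2 + 329n + 294 = ((1/678)n + 478/38307)(678n^3 + 7146n^2 + 17898n + 7686) + ((120450/12769)n^2 + (1204500/12769)n + 2529450/12769)
  678n^3 + 7146n^2 + 17898n + 7686 = ((1442897/20075)n + 778909/20075)((120450/12769)n^2 + (1204500/12769)n + 2529450/12769) + (0)
Last nonzero remainder: (120450/12769)n^2 + (1204500/12769)n + 2529450/12769. Dividing through by 120450/12769 gives the monic gcd n^2 + 10n + 21.
Cancel n^2 + 10n + 21 from numerator and denominator to get the reduced form.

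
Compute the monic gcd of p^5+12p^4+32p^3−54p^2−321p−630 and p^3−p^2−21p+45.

Apply the Euclidean algorithm:
  p^5+12p^4+32p^3−54p^2−321p−630 = (p^2+13p+66)(p^3−p^2−21p+45) + (240p^2+480p−3600)
  p^3−p^2−21p+45 = ((1/240)p−1/80)(240p^2+480p−3600) + (0)
Last nonzero remainder: 240p^2+480p−3600. Dividing through by 240 gives the monic gcd p^2+2p−15.

p^2+2p−15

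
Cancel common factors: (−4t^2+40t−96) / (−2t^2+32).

Apply the Euclidean algorithm:
  −4t^2+40t−96 = (2)(−2t^2+32) + (40t−160)
  −2t^2+32 = (−(1/20)t−1/5)(40t−160) + (0)
Last nonzero remainder: 40t−160. Dividing through by 40 gives the monic gcd t−4.
Cancel t−4 from numerator and denominator to get the reduced form.

(2t−12)/(t+4)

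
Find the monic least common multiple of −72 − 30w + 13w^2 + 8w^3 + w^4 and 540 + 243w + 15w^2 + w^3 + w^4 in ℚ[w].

Apply the Euclidean algorithm:
  w^4 + 8w^3 + 13w^2 − 30w − 72 = (w^4 + w^3 + 15w^2 + 243w + 540) + (7w^3 − 2w^2 − 273w − 612)
  w^4 + w^3 + 15w^2 + 243w + 540 = ((1/7)w + 9/49)(7w^3 − 2w^2 − 273w − 612) + ((2664/49)w^2 + (2664/7)w + 31968/49)
  7w^3 − 2w^2 − 273w − 612 = ((343/2664)w − 833/888)((2664/49)w^2 + (2664/7)w + 31968/49) + (0)
Last nonzero remainder: (2664/49)w^2 + (2664/7)w + 31968/49. Dividing through by 2664/49 gives the monic gcd w^2 + 7w + 12.
Then lcm(f, g) = f·g / gcd(f, g); expanding and making the result monic gives the answer.

−3240 − 918w + 693w^2 + 252w^3 + 10w^4 + 2w^5 + w^6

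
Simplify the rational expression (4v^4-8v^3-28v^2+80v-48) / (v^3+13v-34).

Euclidean algorithm in ℚ[v]:
  4v^4-8v^3-28v^2+80v-48 = (4v-8)(v^3+13v-34) + (-80v^2+320v-320)
  v^3+13v-34 = (-(1/80)v-1/20)(-80v^2+320v-320) + (25v-50)
  -80v^2+320v-320 = (-(16/5)v+32/5)(25v-50) + (0)
Last nonzero remainder: 25v-50. Dividing through by 25 gives the monic gcd v-2.
Cancel v-2 from numerator and denominator to get the reduced form.

(4v^3-28v+24)/(v^2+2v+17)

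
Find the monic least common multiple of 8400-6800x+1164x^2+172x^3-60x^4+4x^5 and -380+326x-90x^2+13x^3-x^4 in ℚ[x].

79800-77200x+23358x^2-1812x^3-537x^4+171x^5-21x^6+x^7

Euclidean algorithm in ℚ[x]:
  4x^5-60x^4+172x^3+1164x^2-6800x+8400 = (-4x+8)(-x^4+13x^3-90x^2+326x-380) + (-292x^3+3188x^2-10928x+11440)
  -x^4+13x^3-90x^2+326x-380 = ((1/292)x-38/5329)(-292x^3+3188x^2-10928x+11440) + (-(159030/5329)x^2+(1113210/5329)x-1590300/5329)
  -292x^3+3188x^2-10928x+11440 = ((778034/79515)x-3048188/79515)(-(159030/5329)x^2+(1113210/5329)x-1590300/5329) + (0)
Last nonzero remainder: -(159030/5329)x^2+(1113210/5329)x-1590300/5329. Dividing through by -159030/5329 gives the monic gcd x^2-7x+10.
Then lcm(f, g) = f·g / gcd(f, g); expanding and making the result monic gives the answer.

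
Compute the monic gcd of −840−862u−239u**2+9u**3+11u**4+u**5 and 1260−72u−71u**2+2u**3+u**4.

−35+2u+u**2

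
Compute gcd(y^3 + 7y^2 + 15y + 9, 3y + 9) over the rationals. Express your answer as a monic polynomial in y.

Repeated division with remainder:
  y^3 + 7y^2 + 15y + 9 = ((1/3)y^2 + (4/3)y + 1)(3y + 9) + (0)
Last nonzero remainder: 3y + 9. Dividing through by 3 gives the monic gcd y + 3.

y + 3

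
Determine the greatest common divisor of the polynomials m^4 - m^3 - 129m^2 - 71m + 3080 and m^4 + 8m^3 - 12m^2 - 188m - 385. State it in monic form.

Euclidean algorithm in ℚ[m]:
  m^4 - m^3 - 129m^2 - 71m + 3080 = (m^4 + 8m^3 - 12m^2 - 188m - 385) + (-9m^3 - 117m^2 + 117m + 3465)
  m^4 + 8m^3 - 12m^2 - 188m - 385 = (-(1/9)m + 5/9)(-9m^3 - 117m^2 + 117m + 3465) + (66m^2 + 132m - 2310)
  -9m^3 - 117m^2 + 117m + 3465 = (-(3/22)m - 3/2)(66m^2 + 132m - 2310) + (0)
Last nonzero remainder: 66m^2 + 132m - 2310. Dividing through by 66 gives the monic gcd m^2 + 2m - 35.

m^2 + 2m - 35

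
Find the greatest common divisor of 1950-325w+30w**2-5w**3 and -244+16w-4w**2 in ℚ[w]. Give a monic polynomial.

1

By polynomial division,
  -5w**3+30w**2-325w+1950 = ((5/4)w-5/2)(-4w**2+16w-244) + (20w+1340)
  -4w**2+16w-244 = (-(1/5)w+71/5)(20w+1340) + (-19272)
  20w+1340 = (-(5/4818)w-335/4818)(-19272) + (0)
The last nonzero remainder is the constant -19272, so the polynomials are coprime and gcd = 1.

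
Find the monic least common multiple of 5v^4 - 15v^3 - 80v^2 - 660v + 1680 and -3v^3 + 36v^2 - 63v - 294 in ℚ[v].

v^6 - 8v^5 - 15v^4 - 10v^3 + 1220v^2 + 168v - 4704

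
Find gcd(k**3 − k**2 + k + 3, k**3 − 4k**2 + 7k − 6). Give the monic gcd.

Euclidean algorithm in ℚ[k]:
  k**3 − k**2 + k + 3 = (k**3 − 4k**2 + 7k − 6) + (3k**2 − 6k + 9)
  k**3 − 4k**2 + 7k − 6 = ((1/3)k − 2/3)(3k**2 − 6k + 9) + (0)
Last nonzero remainder: 3k**2 − 6k + 9. Dividing through by 3 gives the monic gcd k**2 − 2k + 3.

k**2 − 2k + 3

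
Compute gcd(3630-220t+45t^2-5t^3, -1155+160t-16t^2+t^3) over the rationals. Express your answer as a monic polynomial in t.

Repeated division with remainder:
  -5t^3+45t^2-220t+3630 = (-5)(t^3-16t^2+160t-1155) + (-35t^2+580t-2145)
  t^3-16t^2+160t-1155 = (-(1/35)t-4/245)(-35t^2+580t-2145) + ((5301/49)t-58311/49)
  -35t^2+580t-2145 = (-(1715/5301)t+3185/1767)((5301/49)t-58311/49) + (0)
Last nonzero remainder: (5301/49)t-58311/49. Dividing through by 5301/49 gives the monic gcd t-11.

-11+t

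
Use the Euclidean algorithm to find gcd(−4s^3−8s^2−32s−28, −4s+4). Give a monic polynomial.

1

Euclidean algorithm in ℚ[s]:
  −4s^3−8s^2−32s−28 = (s^2+3s+11)(−4s+4) + (−72)
  −4s+4 = ((1/18)s−1/18)(−72) + (0)
The last nonzero remainder is the constant −72, so the polynomials are coprime and gcd = 1.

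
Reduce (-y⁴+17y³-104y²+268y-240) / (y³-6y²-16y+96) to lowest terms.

By polynomial division,
  -y⁴+17y³-104y²+268y-240 = (-y+11)(y³-6y²-16y+96) + (-54y²+540y-1296)
  y³-6y²-16y+96 = (-(1/54)y-2/27)(-54y²+540y-1296) + (0)
Last nonzero remainder: -54y²+540y-1296. Dividing through by -54 gives the monic gcd y²-10y+24.
Cancel y²-10y+24 from numerator and denominator to get the reduced form.

(-y²+7y-10)/(y+4)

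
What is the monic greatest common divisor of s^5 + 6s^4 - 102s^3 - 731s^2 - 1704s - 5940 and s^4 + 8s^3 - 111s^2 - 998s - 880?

s^2 - s - 110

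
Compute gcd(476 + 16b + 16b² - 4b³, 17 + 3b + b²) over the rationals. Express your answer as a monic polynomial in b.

17 + 3b + b²

By polynomial division,
  -4b³ + 16b² + 16b + 476 = (-4b + 28)(b² + 3b + 17) + (0)
The last nonzero remainder b² + 3b + 17 is already monic.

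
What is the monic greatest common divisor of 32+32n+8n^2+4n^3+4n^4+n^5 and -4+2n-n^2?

Apply the Euclidean algorithm:
  n^5+4n^4+4n^3+8n^2+32n+32 = (-n^3-6n^2-12n-8)(-n^2+2n-4) + (0)
Last nonzero remainder: -n^2+2n-4. Dividing through by -1 gives the monic gcd n^2-2n+4.

4-2n+n^2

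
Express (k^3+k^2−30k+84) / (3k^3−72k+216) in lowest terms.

Repeated division with remainder:
  k^3+k^2−30k+84 = (1/3)(3k^3−72k+216) + (k^2−6k+12)
  3k^3−72k+216 = (3k+18)(k^2−6k+12) + (0)
The last nonzero remainder k^2−6k+12 is already monic.
Cancel k^2−6k+12 from numerator and denominator to get the reduced form.

(k+7)/(3k+18)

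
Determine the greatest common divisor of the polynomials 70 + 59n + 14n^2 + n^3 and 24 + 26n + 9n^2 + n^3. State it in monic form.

Euclidean algorithm in ℚ[n]:
  n^3 + 14n^2 + 59n + 70 = (n^3 + 9n^2 + 26n + 24) + (5n^2 + 33n + 46)
  n^3 + 9n^2 + 26n + 24 = ((1/5)n + 12/25)(5n^2 + 33n + 46) + ((24/25)n + 48/25)
  5n^2 + 33n + 46 = ((125/24)n + 575/24)((24/25)n + 48/25) + (0)
Last nonzero remainder: (24/25)n + 48/25. Dividing through by 24/25 gives the monic gcd n + 2.

2 + n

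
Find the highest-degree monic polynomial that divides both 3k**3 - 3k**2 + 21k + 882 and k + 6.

k + 6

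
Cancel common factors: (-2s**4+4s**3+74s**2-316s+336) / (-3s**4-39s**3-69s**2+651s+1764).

(2s**2-10s+12)/(3s**2+30s+63)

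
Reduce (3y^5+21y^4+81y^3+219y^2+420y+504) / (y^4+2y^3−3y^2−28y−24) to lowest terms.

(3y^3+9y^2+21y+63)/(y^2−2y−3)

By polynomial division,
  3y^5+21y^4+81y^3+219y^2+420y+504 = (3y+15)(y^4+2y^3−3y^2−28y−24) + (60y^3+348y^2+912y+864)
  y^4+2y^3−3y^2−28y−24 = ((1/60)y−19/300)(60y^3+348y^2+912y+864) + ((96/25)y^2+(384/25)y+768/25)
  60y^3+348y^2+912y+864 = ((125/8)y+225/8)((96/25)y^2+(384/25)y+768/25) + (0)
Last nonzero remainder: (96/25)y^2+(384/25)y+768/25. Dividing through by 96/25 gives the monic gcd y^2+4y+8.
Cancel y^2+4y+8 from numerator and denominator to get the reduced form.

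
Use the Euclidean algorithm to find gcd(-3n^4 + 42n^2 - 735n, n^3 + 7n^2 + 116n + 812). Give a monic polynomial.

n + 7

Euclidean algorithm in ℚ[n]:
  -3n^4 + 42n^2 - 735n = (-3n + 21)(n^3 + 7n^2 + 116n + 812) + (243n^2 - 735n - 17052)
  n^3 + 7n^2 + 116n + 812 = ((1/243)n + 812/19683)(243n^2 - 735n - 17052) + ((1420420/6561)n + 9942940/6561)
  243n^2 - 735n - 17052 = ((1594323/1420420)n - 137781/12245)((1420420/6561)n + 9942940/6561) + (0)
Last nonzero remainder: (1420420/6561)n + 9942940/6561. Dividing through by 1420420/6561 gives the monic gcd n + 7.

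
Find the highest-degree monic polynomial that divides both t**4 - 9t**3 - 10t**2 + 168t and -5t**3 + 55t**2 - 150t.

Repeated division with remainder:
  t**4 - 9t**3 - 10t**2 + 168t = (-(1/5)t - 2/5)(-5t**3 + 55t**2 - 150t) + (-18t**2 + 108t)
  -5t**3 + 55t**2 - 150t = ((5/18)t - 25/18)(-18t**2 + 108t) + (0)
Last nonzero remainder: -18t**2 + 108t. Dividing through by -18 gives the monic gcd t**2 - 6t.

t**2 - 6t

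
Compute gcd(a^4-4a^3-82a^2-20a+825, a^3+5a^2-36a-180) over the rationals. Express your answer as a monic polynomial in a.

a+5

Repeated division with remainder:
  a^4-4a^3-82a^2-20a+825 = (a-9)(a^3+5a^2-36a-180) + (-a^2-164a-795)
  a^3+5a^2-36a-180 = (-a+159)(-a^2-164a-795) + (25245a+126225)
  -a^2-164a-795 = (-(1/25245)a-53/8415)(25245a+126225) + (0)
Last nonzero remainder: 25245a+126225. Dividing through by 25245 gives the monic gcd a+5.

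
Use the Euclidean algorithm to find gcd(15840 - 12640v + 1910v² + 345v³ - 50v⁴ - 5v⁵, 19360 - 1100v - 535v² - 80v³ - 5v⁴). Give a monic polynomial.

-44 + 7v + v²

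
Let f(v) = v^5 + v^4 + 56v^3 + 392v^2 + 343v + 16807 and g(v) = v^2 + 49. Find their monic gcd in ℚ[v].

Repeated division with remainder:
  v^5 + v^4 + 56v^3 + 392v^2 + 343v + 16807 = (v^3 + v^2 + 7v + 343)(v^2 + 49) + (0)
The last nonzero remainder v^2 + 49 is already monic.

v^2 + 49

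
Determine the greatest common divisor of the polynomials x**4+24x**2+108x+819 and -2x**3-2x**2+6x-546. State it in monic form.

x**2-6x+39

Apply the Euclidean algorithm:
  x**4+24x**2+108x+819 = (-(1/2)x+1/2)(-2x**3-2x**2+6x-546) + (28x**2-168x+1092)
  -2x**3-2x**2+6x-546 = (-(1/14)x-1/2)(28x**2-168x+1092) + (0)
Last nonzero remainder: 28x**2-168x+1092. Dividing through by 28 gives the monic gcd x**2-6x+39.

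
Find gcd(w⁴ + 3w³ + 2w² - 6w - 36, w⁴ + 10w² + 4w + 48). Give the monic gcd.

w² + 2w + 6

Repeated division with remainder:
  w⁴ + 3w³ + 2w² - 6w - 36 = (w⁴ + 10w² + 4w + 48) + (3w³ - 8w² - 10w - 84)
  w⁴ + 10w² + 4w + 48 = ((1/3)w + 8/9)(3w³ - 8w² - 10w - 84) + ((184/9)w² + (368/9)w + 368/3)
  3w³ - 8w² - 10w - 84 = ((27/184)w - 63/92)((184/9)w² + (368/9)w + 368/3) + (0)
Last nonzero remainder: (184/9)w² + (368/9)w + 368/3. Dividing through by 184/9 gives the monic gcd w² + 2w + 6.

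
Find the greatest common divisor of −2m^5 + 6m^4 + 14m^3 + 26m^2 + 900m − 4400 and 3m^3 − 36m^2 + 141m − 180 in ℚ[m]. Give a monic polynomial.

m^2 − 9m + 20

Apply the Euclidean algorithm:
  −2m^5 + 6m^4 + 14m^3 + 26m^2 + 900m − 4400 = (−(2/3)m^2 − 6m − 36)(3m^3 − 36m^2 + 141m − 180) + (−544m^2 + 4896m − 10880)
  3m^3 − 36m^2 + 141m − 180 = (−(3/544)m + 9/544)(−544m^2 + 4896m − 10880) + (0)
Last nonzero remainder: −544m^2 + 4896m − 10880. Dividing through by −544 gives the monic gcd m^2 − 9m + 20.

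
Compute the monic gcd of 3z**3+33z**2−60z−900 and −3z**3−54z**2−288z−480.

z+10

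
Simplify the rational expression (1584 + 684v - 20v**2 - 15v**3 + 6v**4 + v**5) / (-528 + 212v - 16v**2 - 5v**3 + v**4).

(12 + 7v + v**2)/(-4 + v)

Repeated division with remainder:
  v**5 + 6v**4 - 15v**3 - 20v**2 + 684v + 1584 = (v + 11)(v**4 - 5v**3 - 16v**2 + 212v - 528) + (56v**3 - 56v**2 - 1120v + 7392)
  v**4 - 5v**3 - 16v**2 + 212v - 528 = ((1/56)v - 1/14)(56v**3 - 56v**2 - 1120v + 7392) + (0)
Last nonzero remainder: 56v**3 - 56v**2 - 1120v + 7392. Dividing through by 56 gives the monic gcd v**3 - v**2 - 20v + 132.
Cancel v**3 - v**2 - 20v + 132 from numerator and denominator to get the reduced form.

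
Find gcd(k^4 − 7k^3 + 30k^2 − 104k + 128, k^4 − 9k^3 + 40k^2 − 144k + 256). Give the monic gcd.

Euclidean algorithm in ℚ[k]:
  k^4 − 7k^3 + 30k^2 − 104k + 128 = (k^4 − 9k^3 + 40k^2 − 144k + 256) + (2k^3 − 10k^2 + 40k − 128)
  k^4 − 9k^3 + 40k^2 − 144k + 256 = ((1/2)k − 2)(2k^3 − 10k^2 + 40k − 128) + (0)
Last nonzero remainder: 2k^3 − 10k^2 + 40k − 128. Dividing through by 2 gives the monic gcd k^3 − 5k^2 + 20k − 64.

k^3 − 5k^2 + 20k − 64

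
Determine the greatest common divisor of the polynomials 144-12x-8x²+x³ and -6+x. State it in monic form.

-6+x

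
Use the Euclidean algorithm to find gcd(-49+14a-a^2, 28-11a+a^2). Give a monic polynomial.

Apply the Euclidean algorithm:
  -a^2+14a-49 = (-1)(a^2-11a+28) + (3a-21)
  a^2-11a+28 = ((1/3)a-4/3)(3a-21) + (0)
Last nonzero remainder: 3a-21. Dividing through by 3 gives the monic gcd a-7.

-7+a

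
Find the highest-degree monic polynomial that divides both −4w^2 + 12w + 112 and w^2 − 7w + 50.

1

Apply the Euclidean algorithm:
  −4w^2 + 12w + 112 = (−4)(w^2 − 7w + 50) + (−16w + 312)
  w^2 − 7w + 50 = (−(1/16)w − 25/32)(−16w + 312) + (1175/4)
  −16w + 312 = (−(64/1175)w + 1248/1175)(1175/4) + (0)
The last nonzero remainder is the constant 1175/4, so the polynomials are coprime and gcd = 1.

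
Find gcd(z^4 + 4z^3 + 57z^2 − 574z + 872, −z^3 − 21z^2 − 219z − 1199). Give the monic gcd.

z^2 + 10z + 109

Apply the Euclidean algorithm:
  z^4 + 4z^3 + 57z^2 − 574z + 872 = (−z + 17)(−z^3 − 21z^2 − 219z − 1199) + (195z^2 + 1950z + 21255)
  −z^3 − 21z^2 − 219z − 1199 = (−(1/195)z − 11/195)(195z^2 + 1950z + 21255) + (0)
Last nonzero remainder: 195z^2 + 1950z + 21255. Dividing through by 195 gives the monic gcd z^2 + 10z + 109.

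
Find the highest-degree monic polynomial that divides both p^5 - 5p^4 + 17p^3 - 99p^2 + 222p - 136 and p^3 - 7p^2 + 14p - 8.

Repeated division with remainder:
  p^5 - 5p^4 + 17p^3 - 99p^2 + 222p - 136 = (p^2 + 2p + 17)(p^3 - 7p^2 + 14p - 8) + (0)
The last nonzero remainder p^3 - 7p^2 + 14p - 8 is already monic.

p^3 - 7p^2 + 14p - 8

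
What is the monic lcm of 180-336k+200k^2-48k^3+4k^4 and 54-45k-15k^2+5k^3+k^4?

810-1107k+189k^2+150k^3-40k^4-3k^5+k^6

By polynomial division,
  4k^4-48k^3+200k^2-336k+180 = (4)(k^4+5k^3-15k^2-45k+54) + (-68k^3+260k^2-156k-36)
  k^4+5k^3-15k^2-45k+54 = (-(1/68)k-75/578)(-68k^3+260k^2-156k-36) + ((4752/289)k^2-(19008/289)k+14256/289)
  -68k^3+260k^2-156k-36 = (-(4913/1188)k-289/396)((4752/289)k^2-(19008/289)k+14256/289) + (0)
Last nonzero remainder: (4752/289)k^2-(19008/289)k+14256/289. Dividing through by 4752/289 gives the monic gcd k^2-4k+3.
Then lcm(f, g) = f·g / gcd(f, g); expanding and making the result monic gives the answer.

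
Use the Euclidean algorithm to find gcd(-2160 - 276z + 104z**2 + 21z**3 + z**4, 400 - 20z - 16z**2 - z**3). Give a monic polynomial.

-40 + 6z + z**2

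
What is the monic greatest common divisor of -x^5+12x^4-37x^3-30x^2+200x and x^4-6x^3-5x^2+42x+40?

x^3-7x^2+2x+40

Repeated division with remainder:
  -x^5+12x^4-37x^3-30x^2+200x = (-x+6)(x^4-6x^3-5x^2+42x+40) + (-6x^3+42x^2-12x-240)
  x^4-6x^3-5x^2+42x+40 = (-(1/6)x-1/6)(-6x^3+42x^2-12x-240) + (0)
Last nonzero remainder: -6x^3+42x^2-12x-240. Dividing through by -6 gives the monic gcd x^3-7x^2+2x+40.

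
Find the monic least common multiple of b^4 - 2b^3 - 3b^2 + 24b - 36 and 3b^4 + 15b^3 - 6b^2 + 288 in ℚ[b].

b^6 + 6b^5 - 3b^4 - 32b^3 + 108b^2 + 96b - 576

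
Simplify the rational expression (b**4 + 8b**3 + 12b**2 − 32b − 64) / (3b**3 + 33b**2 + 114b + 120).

(b**2 + 2b − 8)/(3b + 15)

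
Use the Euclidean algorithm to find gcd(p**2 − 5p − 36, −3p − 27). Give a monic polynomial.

1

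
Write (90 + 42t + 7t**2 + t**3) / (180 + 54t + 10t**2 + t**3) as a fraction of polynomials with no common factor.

(3 + t)/(6 + t)

Apply the Euclidean algorithm:
  t**3 + 7t**2 + 42t + 90 = (t**3 + 10t**2 + 54t + 180) + (-3t**2 - 12t - 90)
  t**3 + 10t**2 + 54t + 180 = (-(1/3)t - 2)(-3t**2 - 12t - 90) + (0)
Last nonzero remainder: -3t**2 - 12t - 90. Dividing through by -3 gives the monic gcd t**2 + 4t + 30.
Cancel t**2 + 4t + 30 from numerator and denominator to get the reduced form.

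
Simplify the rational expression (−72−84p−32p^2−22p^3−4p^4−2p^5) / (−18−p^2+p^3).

Repeated division with remainder:
  −2p^5−4p^4−22p^3−32p^2−84p−72 = (−2p^2−6p−28)(p^3−p^2−18) + (−96p^2−192p−576)
  p^3−p^2−18 = (−(1/96)p+1/32)(−96p^2−192p−576) + (0)
Last nonzero remainder: −96p^2−192p−576. Dividing through by −96 gives the monic gcd p^2+2p+6.
Cancel p^2+2p+6 from numerator and denominator to get the reduced form.

(−12−10p−2p^3)/(−3+p)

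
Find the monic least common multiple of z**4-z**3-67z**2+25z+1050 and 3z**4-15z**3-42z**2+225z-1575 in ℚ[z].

z**6-4z**5-49z**4+211z**3-30z**2-2775z+15750

By polynomial division,
  z**4-z**3-67z**2+25z+1050 = (1/3)(3z**4-15z**3-42z**2+225z-1575) + (4z**3-53z**2-50z+1575)
  3z**4-15z**3-42z**2+225z-1575 = ((3/4)z+99/16)(4z**3-53z**2-50z+1575) + ((5175/16)z**2-(5175/8)z-181125/16)
  4z**3-53z**2-50z+1575 = ((64/5175)z-16/115)((5175/16)z**2-(5175/8)z-181125/16) + (0)
Last nonzero remainder: (5175/16)z**2-(5175/8)z-181125/16. Dividing through by 5175/16 gives the monic gcd z**2-2z-35.
Then lcm(f, g) = f·g / gcd(f, g); expanding and making the result monic gives the answer.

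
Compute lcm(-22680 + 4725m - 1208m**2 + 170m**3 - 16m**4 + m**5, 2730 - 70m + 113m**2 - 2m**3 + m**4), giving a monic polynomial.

-1769040 + 413910m - 126354m**2 + 20401m**3 - 2796m**4 + 280m**5 - 18m**6 + m**7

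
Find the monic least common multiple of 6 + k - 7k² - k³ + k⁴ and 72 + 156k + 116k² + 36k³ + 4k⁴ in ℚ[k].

Repeated division with remainder:
  k⁴ - k³ - 7k² + k + 6 = (1/4)(4k⁴ + 36k³ + 116k² + 156k + 72) + (-10k³ - 36k² - 38k - 12)
  4k⁴ + 36k³ + 116k² + 156k + 72 = (-(2/5)k - 54/25)(-10k³ - 36k² - 38k - 12) + ((576/25)k² + (1728/25)k + 1152/25)
  -10k³ - 36k² - 38k - 12 = (-(125/288)k - 25/96)((576/25)k² + (1728/25)k + 1152/25) + (0)
Last nonzero remainder: (576/25)k² + (1728/25)k + 1152/25. Dividing through by 576/25 gives the monic gcd k² + 3k + 2.
Then lcm(f, g) = f·g / gcd(f, g); expanding and making the result monic gives the answer.

54 + 45k - 51k² - 50k³ - 4k⁴ + 5k⁵ + k⁶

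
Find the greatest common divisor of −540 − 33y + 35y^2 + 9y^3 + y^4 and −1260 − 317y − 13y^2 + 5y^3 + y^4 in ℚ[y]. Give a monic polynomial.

180 + 71y + 12y^2 + y^3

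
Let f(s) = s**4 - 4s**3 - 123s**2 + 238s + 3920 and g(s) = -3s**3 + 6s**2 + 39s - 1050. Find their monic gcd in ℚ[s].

Repeated division with remainder:
  s**4 - 4s**3 - 123s**2 + 238s + 3920 = (-(1/3)s + 2/3)(-3s**3 + 6s**2 + 39s - 1050) + (-114s**2 - 138s + 4620)
  -3s**3 + 6s**2 + 39s - 1050 = ((1/38)s - 61/722)(-114s**2 - 138s + 4620) + (-(34020/361)s - 238140/361)
  -114s**2 - 138s + 4620 = ((6859/5670)s - 3971/567)(-(34020/361)s - 238140/361) + (0)
Last nonzero remainder: -(34020/361)s - 238140/361. Dividing through by -34020/361 gives the monic gcd s + 7.

s + 7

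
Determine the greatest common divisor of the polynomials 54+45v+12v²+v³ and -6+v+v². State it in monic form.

3+v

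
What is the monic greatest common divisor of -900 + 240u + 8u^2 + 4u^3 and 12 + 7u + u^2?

Euclidean algorithm in ℚ[u]:
  4u^3 + 8u^2 + 240u - 900 = (4u - 20)(u^2 + 7u + 12) + (332u - 660)
  u^2 + 7u + 12 = ((1/332)u + 373/13778)(332u - 660) + (205758/6889)
  332u - 660 = ((1143574/102879)u - 757790/34293)(205758/6889) + (0)
The last nonzero remainder is the constant 205758/6889, so the polynomials are coprime and gcd = 1.

1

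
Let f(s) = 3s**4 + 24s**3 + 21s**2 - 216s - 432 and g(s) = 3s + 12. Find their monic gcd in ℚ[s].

s + 4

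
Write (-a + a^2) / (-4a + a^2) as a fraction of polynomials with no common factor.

(-1 + a)/(-4 + a)

By polynomial division,
  a^2 - a = (a^2 - 4a) + (3a)
  a^2 - 4a = ((1/3)a - 4/3)(3a) + (0)
Last nonzero remainder: 3a. Dividing through by 3 gives the monic gcd a.
Cancel a from numerator and denominator to get the reduced form.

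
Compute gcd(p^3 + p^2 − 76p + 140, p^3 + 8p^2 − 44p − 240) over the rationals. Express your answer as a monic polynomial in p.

By polynomial division,
  p^3 + p^2 − 76p + 140 = (p^3 + 8p^2 − 44p − 240) + (−7p^2 − 32p + 380)
  p^3 + 8p^2 − 44p − 240 = (−(1/7)p − 24/49)(−7p^2 − 32p + 380) + (−(264/49)p − 2640/49)
  −7p^2 − 32p + 380 = ((343/264)p − 931/132)(−(264/49)p − 2640/49) + (0)
Last nonzero remainder: −(264/49)p − 2640/49. Dividing through by −264/49 gives the monic gcd p + 10.

p + 10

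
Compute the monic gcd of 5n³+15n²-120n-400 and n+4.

Repeated division with remainder:
  5n³+15n²-120n-400 = (5n²-5n-100)(n+4) + (0)
The last nonzero remainder n+4 is already monic.

n+4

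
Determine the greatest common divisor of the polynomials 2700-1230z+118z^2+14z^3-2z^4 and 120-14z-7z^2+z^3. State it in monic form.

30-11z+z^2

Euclidean algorithm in ℚ[z]:
  -2z^4+14z^3+118z^2-1230z+2700 = (-2z)(z^3-7z^2-14z+120) + (90z^2-990z+2700)
  z^3-7z^2-14z+120 = ((1/90)z+2/45)(90z^2-990z+2700) + (0)
Last nonzero remainder: 90z^2-990z+2700. Dividing through by 90 gives the monic gcd z^2-11z+30.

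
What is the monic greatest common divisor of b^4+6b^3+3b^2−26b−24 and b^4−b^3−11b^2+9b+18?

Repeated division with remainder:
  b^4+6b^3+3b^2−26b−24 = (b^4−b^3−11b^2+9b+18) + (7b^3+14b^2−35b−42)
  b^4−b^3−11b^2+9b+18 = ((1/7)b−3/7)(7b^3+14b^2−35b−42) + (0)
Last nonzero remainder: 7b^3+14b^2−35b−42. Dividing through by 7 gives the monic gcd b^3+2b^2−5b−6.

b^3+2b^2−5b−6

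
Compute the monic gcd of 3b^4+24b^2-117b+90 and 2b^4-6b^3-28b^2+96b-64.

b^2-3b+2

Apply the Euclidean algorithm:
  3b^4+24b^2-117b+90 = (3/2)(2b^4-6b^3-28b^2+96b-64) + (9b^3+66b^2-261b+186)
  2b^4-6b^3-28b^2+96b-64 = ((2/9)b-62/27)(9b^3+66b^2-261b+186) + ((1634/9)b^2-(1634/3)b+3268/9)
  9b^3+66b^2-261b+186 = ((81/1634)b+837/1634)((1634/9)b^2-(1634/3)b+3268/9) + (0)
Last nonzero remainder: (1634/9)b^2-(1634/3)b+3268/9. Dividing through by 1634/9 gives the monic gcd b^2-3b+2.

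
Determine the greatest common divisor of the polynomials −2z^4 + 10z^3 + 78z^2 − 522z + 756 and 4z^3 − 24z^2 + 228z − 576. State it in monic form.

z − 3

Euclidean algorithm in ℚ[z]:
  −2z^4 + 10z^3 + 78z^2 − 522z + 756 = (−(1/2)z − 1/2)(4z^3 − 24z^2 + 228z − 576) + (180z^2 − 696z + 468)
  4z^3 − 24z^2 + 228z − 576 = ((1/45)z − 32/675)(180z^2 − 696z + 468) + ((41536/225)z − 41536/75)
  180z^2 − 696z + 468 = ((10125/10384)z − 8775/10384)((41536/225)z − 41536/75) + (0)
Last nonzero remainder: (41536/225)z − 41536/75. Dividing through by 41536/225 gives the monic gcd z − 3.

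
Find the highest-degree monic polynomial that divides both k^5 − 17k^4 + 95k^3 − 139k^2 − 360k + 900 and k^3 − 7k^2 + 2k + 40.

k^2 − 3k − 10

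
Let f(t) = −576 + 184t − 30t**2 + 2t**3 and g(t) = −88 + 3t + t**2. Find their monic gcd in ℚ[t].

−8 + t

By polynomial division,
  2t**3 − 30t**2 + 184t − 576 = (2t − 36)(t**2 + 3t − 88) + (468t − 3744)
  t**2 + 3t − 88 = ((1/468)t + 11/468)(468t − 3744) + (0)
Last nonzero remainder: 468t − 3744. Dividing through by 468 gives the monic gcd t − 8.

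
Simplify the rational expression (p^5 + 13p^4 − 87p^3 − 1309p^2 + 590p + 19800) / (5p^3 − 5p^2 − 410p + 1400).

By polynomial division,
  p^5 + 13p^4 − 87p^3 − 1309p^2 + 590p + 19800 = ((1/5)p^2 + (14/5)p + 9/5)(5p^3 − 5p^2 − 410p + 1400) + (−432p^2 − 2592p + 17280)
  5p^3 − 5p^2 − 410p + 1400 = (−(5/432)p + 35/432)(−432p^2 − 2592p + 17280) + (0)
Last nonzero remainder: −432p^2 − 2592p + 17280. Dividing through by −432 gives the monic gcd p^2 + 6p − 40.
Cancel p^2 + 6p − 40 from numerator and denominator to get the reduced form.

(p^3 + 7p^2 − 89p − 495)/(5p − 35)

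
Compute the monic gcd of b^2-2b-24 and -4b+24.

Euclidean algorithm in ℚ[b]:
  b^2-2b-24 = (-(1/4)b-1)(-4b+24) + (0)
Last nonzero remainder: -4b+24. Dividing through by -4 gives the monic gcd b-6.

b-6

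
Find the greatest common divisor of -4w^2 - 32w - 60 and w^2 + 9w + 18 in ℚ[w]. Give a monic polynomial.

Repeated division with remainder:
  -4w^2 - 32w - 60 = (-4)(w^2 + 9w + 18) + (4w + 12)
  w^2 + 9w + 18 = ((1/4)w + 3/2)(4w + 12) + (0)
Last nonzero remainder: 4w + 12. Dividing through by 4 gives the monic gcd w + 3.

w + 3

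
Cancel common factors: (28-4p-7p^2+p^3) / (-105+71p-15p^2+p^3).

Apply the Euclidean algorithm:
  p^3-7p^2-4p+28 = (p^3-15p^2+71p-105) + (8p^2-75p+133)
  p^3-15p^2+71p-105 = ((1/8)p-45/64)(8p^2-75p+133) + ((105/64)p-735/64)
  8p^2-75p+133 = ((512/105)p-1216/105)((105/64)p-735/64) + (0)
Last nonzero remainder: (105/64)p-735/64. Dividing through by 105/64 gives the monic gcd p-7.
Cancel p-7 from numerator and denominator to get the reduced form.

(-4+p^2)/(15-8p+p^2)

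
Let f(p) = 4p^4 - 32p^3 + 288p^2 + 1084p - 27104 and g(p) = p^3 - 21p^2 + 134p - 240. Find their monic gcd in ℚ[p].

By polynomial division,
  4p^4 - 32p^3 + 288p^2 + 1084p - 27104 = (4p + 52)(p^3 - 21p^2 + 134p - 240) + (844p^2 - 4924p - 14624)
  p^3 - 21p^2 + 134p - 240 = ((1/844)p - 800/44521)(844p^2 - 4924p - 14624) + ((2798030/44521)p - 22384240/44521)
  844p^2 - 4924p - 14624 = ((18787862/1399015)p + 40692194/1399015)((2798030/44521)p - 22384240/44521) + (0)
Last nonzero remainder: (2798030/44521)p - 22384240/44521. Dividing through by 2798030/44521 gives the monic gcd p - 8.

p - 8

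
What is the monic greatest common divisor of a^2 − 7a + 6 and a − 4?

1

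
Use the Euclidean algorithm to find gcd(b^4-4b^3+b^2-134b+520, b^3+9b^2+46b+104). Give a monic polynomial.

b^2+5b+26

By polynomial division,
  b^4-4b^3+b^2-134b+520 = (b-13)(b^3+9b^2+46b+104) + (72b^2+360b+1872)
  b^3+9b^2+46b+104 = ((1/72)b+1/18)(72b^2+360b+1872) + (0)
Last nonzero remainder: 72b^2+360b+1872. Dividing through by 72 gives the monic gcd b^2+5b+26.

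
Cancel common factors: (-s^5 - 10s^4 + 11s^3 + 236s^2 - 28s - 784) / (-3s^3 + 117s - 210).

By polynomial division,
  -s^5 - 10s^4 + 11s^3 + 236s^2 - 28s - 784 = ((1/3)s^2 + (10/3)s + 28/3)(-3s^3 + 117s - 210) + (-84s^2 - 420s + 1176)
  -3s^3 + 117s - 210 = ((1/28)s - 5/28)(-84s^2 - 420s + 1176) + (0)
Last nonzero remainder: -84s^2 - 420s + 1176. Dividing through by -84 gives the monic gcd s^2 + 5s - 14.
Cancel s^2 + 5s - 14 from numerator and denominator to get the reduced form.

(s^3 + 5s^2 - 22s - 56)/(3s - 15)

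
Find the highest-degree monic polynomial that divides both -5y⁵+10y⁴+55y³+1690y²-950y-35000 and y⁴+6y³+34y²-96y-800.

Repeated division with remainder:
  -5y⁵+10y⁴+55y³+1690y²-950y-35000 = (-5y+40)(y⁴+6y³+34y²-96y-800) + (-15y³-150y²-1110y-3000)
  y⁴+6y³+34y²-96y-800 = (-(1/15)y+4/15)(-15y³-150y²-1110y-3000) + (0)
Last nonzero remainder: -15y³-150y²-1110y-3000. Dividing through by -15 gives the monic gcd y³+10y²+74y+200.

y³+10y²+74y+200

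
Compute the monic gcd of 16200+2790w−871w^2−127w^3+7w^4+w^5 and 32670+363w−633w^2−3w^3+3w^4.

−90−w+w^2

Euclidean algorithm in ℚ[w]:
  w^5+7w^4−127w^3−871w^2+2790w+16200 = ((1/3)w+8/3)(3w^4−3w^3−633w^2+363w+32670) + (92w^3+696w^2−9068w−70920)
  3w^4−3w^3−633w^2+363w+32670 = ((3/92)w−591/2116)(92w^3+696w^2−9068w−70920) + (−(75600/529)w^2+(75600/529)w+6804000/529)
  92w^3+696w^2−9068w−70920 = (−(12167/18900)w−104213/18900)(−(75600/529)w^2+(75600/529)w+6804000/529) + (0)
Last nonzero remainder: −(75600/529)w^2+(75600/529)w+6804000/529. Dividing through by −75600/529 gives the monic gcd w^2−w−90.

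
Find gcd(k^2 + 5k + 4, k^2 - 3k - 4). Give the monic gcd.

Apply the Euclidean algorithm:
  k^2 + 5k + 4 = (k^2 - 3k - 4) + (8k + 8)
  k^2 - 3k - 4 = ((1/8)k - 1/2)(8k + 8) + (0)
Last nonzero remainder: 8k + 8. Dividing through by 8 gives the monic gcd k + 1.

k + 1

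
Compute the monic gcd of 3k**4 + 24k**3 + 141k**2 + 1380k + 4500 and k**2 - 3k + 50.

k**2 - 3k + 50

Apply the Euclidean algorithm:
  3k**4 + 24k**3 + 141k**2 + 1380k + 4500 = (3k**2 + 33k + 90)(k**2 - 3k + 50) + (0)
The last nonzero remainder k**2 - 3k + 50 is already monic.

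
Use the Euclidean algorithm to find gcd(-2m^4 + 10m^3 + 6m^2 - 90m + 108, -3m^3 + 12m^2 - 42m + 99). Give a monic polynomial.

Repeated division with remainder:
  -2m^4 + 10m^3 + 6m^2 - 90m + 108 = ((2/3)m - 2/3)(-3m^3 + 12m^2 - 42m + 99) + (42m^2 - 184m + 174)
  -3m^3 + 12m^2 - 42m + 99 = (-(1/14)m - 4/147)(42m^2 - 184m + 174) + (-(5083/147)m + 5083/49)
  42m^2 - 184m + 174 = (-(6174/5083)m + 8526/5083)(-(5083/147)m + 5083/49) + (0)
Last nonzero remainder: -(5083/147)m + 5083/49. Dividing through by -5083/147 gives the monic gcd m - 3.

m - 3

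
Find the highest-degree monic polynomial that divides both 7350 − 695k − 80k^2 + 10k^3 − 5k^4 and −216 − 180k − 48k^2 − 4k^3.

Apply the Euclidean algorithm:
  −5k^4 + 10k^3 − 80k^2 − 695k + 7350 = ((5/4)k − 35/2)(−4k^3 − 48k^2 − 180k − 216) + (−695k^2 − 3575k + 3570)
  −4k^3 − 48k^2 − 180k − 216 = ((4/695)k + 3812/96605)(−695k^2 − 3575k + 3570) + (−(1149184/19321)k − 6895104/19321)
  −695k^2 − 3575k + 3570 = ((13428095/1149184)k − 11495995/1149184)(−(1149184/19321)k − 6895104/19321) + (0)
Last nonzero remainder: −(1149184/19321)k − 6895104/19321. Dividing through by −1149184/19321 gives the monic gcd k + 6.

6 + k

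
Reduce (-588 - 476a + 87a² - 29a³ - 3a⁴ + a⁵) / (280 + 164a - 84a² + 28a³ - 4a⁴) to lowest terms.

Repeated division with remainder:
  a⁵ - 3a⁴ - 29a³ + 87a² - 476a - 588 = (-(1/4)a - 1)(-4a⁴ + 28a³ - 84a² + 164a + 280) + (-22a³ + 44a² - 242a - 308)
  -4a⁴ + 28a³ - 84a² + 164a + 280 = ((2/11)a - 10/11)(-22a³ + 44a² - 242a - 308) + (0)
Last nonzero remainder: -22a³ + 44a² - 242a - 308. Dividing through by -22 gives the monic gcd a³ - 2a² + 11a + 14.
Cancel a³ - 2a² + 11a + 14 from numerator and denominator to get the reduced form.

(42 + a - a²)/(-20 + 4a)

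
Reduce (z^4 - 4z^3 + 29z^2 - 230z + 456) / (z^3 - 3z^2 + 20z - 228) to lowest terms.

(z^2 - 7z + 12)/(z - 6)

Apply the Euclidean algorithm:
  z^4 - 4z^3 + 29z^2 - 230z + 456 = (z - 1)(z^3 - 3z^2 + 20z - 228) + (6z^2 + 18z + 228)
  z^3 - 3z^2 + 20z - 228 = ((1/6)z - 1)(6z^2 + 18z + 228) + (0)
Last nonzero remainder: 6z^2 + 18z + 228. Dividing through by 6 gives the monic gcd z^2 + 3z + 38.
Cancel z^2 + 3z + 38 from numerator and denominator to get the reduced form.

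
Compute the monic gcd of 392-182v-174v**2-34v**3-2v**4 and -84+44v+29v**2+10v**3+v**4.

Apply the Euclidean algorithm:
  -2v**4-34v**3-174v**2-182v+392 = (-2)(v**4+10v**3+29v**2+44v-84) + (-14v**3-116v**2-94v+224)
  v**4+10v**3+29v**2+44v-84 = (-(1/14)v-6/49)(-14v**3-116v**2-94v+224) + ((396/49)v**2+(2376/49)v-396/7)
  -14v**3-116v**2-94v+224 = (-(343/198)v-392/99)((396/49)v**2+(2376/49)v-396/7) + (0)
Last nonzero remainder: (396/49)v**2+(2376/49)v-396/7. Dividing through by 396/49 gives the monic gcd v**2+6v-7.

-7+6v+v**2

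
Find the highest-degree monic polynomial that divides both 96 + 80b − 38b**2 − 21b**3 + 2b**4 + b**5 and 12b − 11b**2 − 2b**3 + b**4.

Apply the Euclidean algorithm:
  b**5 + 2b**4 − 21b**3 − 38b**2 + 80b + 96 = (b + 4)(b**4 − 2b**3 − 11b**2 + 12b) + (−2b**3 − 6b**2 + 32b + 96)
  b**4 − 2b**3 − 11b**2 + 12b = (−(1/2)b + 5/2)(−2b**3 − 6b**2 + 32b + 96) + (20b**2 − 20b − 240)
  −2b**3 − 6b**2 + 32b + 96 = (−(1/10)b − 2/5)(20b**2 − 20b − 240) + (0)
Last nonzero remainder: 20b**2 − 20b − 240. Dividing through by 20 gives the monic gcd b**2 − b − 12.

−12 − b + b**2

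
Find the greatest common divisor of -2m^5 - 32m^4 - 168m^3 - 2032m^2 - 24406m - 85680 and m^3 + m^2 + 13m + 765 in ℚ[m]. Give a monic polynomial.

m^3 + m^2 + 13m + 765

Repeated division with remainder:
  -2m^5 - 32m^4 - 168m^3 - 2032m^2 - 24406m - 85680 = (-2m^2 - 30m - 112)(m^3 + m^2 + 13m + 765) + (0)
The last nonzero remainder m^3 + m^2 + 13m + 765 is already monic.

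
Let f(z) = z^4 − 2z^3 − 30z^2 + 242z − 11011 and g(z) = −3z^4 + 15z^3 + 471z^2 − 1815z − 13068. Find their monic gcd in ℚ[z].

Repeated division with remainder:
  z^4 − 2z^3 − 30z^2 + 242z − 11011 = (−1/3)(−3z^4 + 15z^3 + 471z^2 − 1815z − 13068) + (3z^3 + 127z^2 − 363z − 15367)
  −3z^4 + 15z^3 + 471z^2 − 1815z − 13068 = (−z + 142/3)(3z^3 + 127z^2 − 363z − 15367) + (−(17710/3)z^2 + 2142910/3)
  3z^3 + 127z^2 − 363z − 15367 = (−(9/17710)z − 381/17710)(−(17710/3)z^2 + 2142910/3) + (0)
Last nonzero remainder: −(17710/3)z^2 + 2142910/3. Dividing through by −17710/3 gives the monic gcd z^2 − 121.

z^2 − 121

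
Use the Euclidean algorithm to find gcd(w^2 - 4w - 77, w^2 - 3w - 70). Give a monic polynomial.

Euclidean algorithm in ℚ[w]:
  w^2 - 4w - 77 = (w^2 - 3w - 70) + (-w - 7)
  w^2 - 3w - 70 = (-w + 10)(-w - 7) + (0)
Last nonzero remainder: -w - 7. Dividing through by -1 gives the monic gcd w + 7.

w + 7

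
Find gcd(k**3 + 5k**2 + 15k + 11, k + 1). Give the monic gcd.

By polynomial division,
  k**3 + 5k**2 + 15k + 11 = (k**2 + 4k + 11)(k + 1) + (0)
The last nonzero remainder k + 1 is already monic.

k + 1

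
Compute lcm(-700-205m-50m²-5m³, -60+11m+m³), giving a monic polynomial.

-420+17m+11m²+7m³+m⁴

By polynomial division,
  -5m³-50m²-205m-700 = (-5)(m³+11m-60) + (-50m²-150m-1000)
  m³+11m-60 = (-(1/50)m+3/50)(-50m²-150m-1000) + (0)
Last nonzero remainder: -50m²-150m-1000. Dividing through by -50 gives the monic gcd m²+3m+20.
Then lcm(f, g) = f·g / gcd(f, g); expanding and making the result monic gives the answer.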